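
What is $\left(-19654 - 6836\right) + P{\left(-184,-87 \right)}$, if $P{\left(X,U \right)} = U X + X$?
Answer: $-10666$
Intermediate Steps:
$P{\left(X,U \right)} = X + U X$
$\left(-19654 - 6836\right) + P{\left(-184,-87 \right)} = \left(-19654 - 6836\right) - 184 \left(1 - 87\right) = -26490 - -15824 = -26490 + 15824 = -10666$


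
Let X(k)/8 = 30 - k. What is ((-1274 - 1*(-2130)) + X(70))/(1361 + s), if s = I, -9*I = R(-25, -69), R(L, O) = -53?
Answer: 2412/6151 ≈ 0.39213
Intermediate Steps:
I = 53/9 (I = -1/9*(-53) = 53/9 ≈ 5.8889)
s = 53/9 ≈ 5.8889
X(k) = 240 - 8*k (X(k) = 8*(30 - k) = 240 - 8*k)
((-1274 - 1*(-2130)) + X(70))/(1361 + s) = ((-1274 - 1*(-2130)) + (240 - 8*70))/(1361 + 53/9) = ((-1274 + 2130) + (240 - 560))/(12302/9) = (856 - 320)*(9/12302) = 536*(9/12302) = 2412/6151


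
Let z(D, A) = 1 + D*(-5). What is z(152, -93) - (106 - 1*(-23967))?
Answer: -24832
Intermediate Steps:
z(D, A) = 1 - 5*D
z(152, -93) - (106 - 1*(-23967)) = (1 - 5*152) - (106 - 1*(-23967)) = (1 - 760) - (106 + 23967) = -759 - 1*24073 = -759 - 24073 = -24832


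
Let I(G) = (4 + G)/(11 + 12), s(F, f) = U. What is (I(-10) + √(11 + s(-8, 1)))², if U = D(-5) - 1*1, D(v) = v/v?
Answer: 5855/529 - 12*√11/23 ≈ 9.3376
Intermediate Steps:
D(v) = 1
U = 0 (U = 1 - 1*1 = 1 - 1 = 0)
s(F, f) = 0
I(G) = 4/23 + G/23 (I(G) = (4 + G)/23 = (4 + G)*(1/23) = 4/23 + G/23)
(I(-10) + √(11 + s(-8, 1)))² = ((4/23 + (1/23)*(-10)) + √(11 + 0))² = ((4/23 - 10/23) + √11)² = (-6/23 + √11)²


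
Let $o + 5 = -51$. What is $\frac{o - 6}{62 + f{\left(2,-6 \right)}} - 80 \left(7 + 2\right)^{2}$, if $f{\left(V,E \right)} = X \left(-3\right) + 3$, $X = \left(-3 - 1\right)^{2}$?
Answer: $- \frac{110222}{17} \approx -6483.6$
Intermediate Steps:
$o = -56$ ($o = -5 - 51 = -56$)
$X = 16$ ($X = \left(-4\right)^{2} = 16$)
$f{\left(V,E \right)} = -45$ ($f{\left(V,E \right)} = 16 \left(-3\right) + 3 = -48 + 3 = -45$)
$\frac{o - 6}{62 + f{\left(2,-6 \right)}} - 80 \left(7 + 2\right)^{2} = \frac{-56 - 6}{62 - 45} - 80 \left(7 + 2\right)^{2} = - \frac{62}{17} - 80 \cdot 9^{2} = \left(-62\right) \frac{1}{17} - 6480 = - \frac{62}{17} - 6480 = - \frac{110222}{17}$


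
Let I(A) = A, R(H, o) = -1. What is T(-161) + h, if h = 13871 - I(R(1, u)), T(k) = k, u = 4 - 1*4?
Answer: 13711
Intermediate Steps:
u = 0 (u = 4 - 4 = 0)
h = 13872 (h = 13871 - 1*(-1) = 13871 + 1 = 13872)
T(-161) + h = -161 + 13872 = 13711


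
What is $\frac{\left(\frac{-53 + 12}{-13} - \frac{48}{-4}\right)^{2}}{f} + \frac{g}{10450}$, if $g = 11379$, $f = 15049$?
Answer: $\frac{29345548549}{26577286450} \approx 1.1042$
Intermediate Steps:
$\frac{\left(\frac{-53 + 12}{-13} - \frac{48}{-4}\right)^{2}}{f} + \frac{g}{10450} = \frac{\left(\frac{-53 + 12}{-13} - \frac{48}{-4}\right)^{2}}{15049} + \frac{11379}{10450} = \left(\left(-41\right) \left(- \frac{1}{13}\right) - -12\right)^{2} \cdot \frac{1}{15049} + 11379 \cdot \frac{1}{10450} = \left(\frac{41}{13} + 12\right)^{2} \cdot \frac{1}{15049} + \frac{11379}{10450} = \left(\frac{197}{13}\right)^{2} \cdot \frac{1}{15049} + \frac{11379}{10450} = \frac{38809}{169} \cdot \frac{1}{15049} + \frac{11379}{10450} = \frac{38809}{2543281} + \frac{11379}{10450} = \frac{29345548549}{26577286450}$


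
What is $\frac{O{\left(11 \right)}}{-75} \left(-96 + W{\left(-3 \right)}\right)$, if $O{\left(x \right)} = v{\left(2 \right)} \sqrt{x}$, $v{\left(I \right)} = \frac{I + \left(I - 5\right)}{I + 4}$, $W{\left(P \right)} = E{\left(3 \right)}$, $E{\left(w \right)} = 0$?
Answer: $- \frac{16 \sqrt{11}}{75} \approx -0.70755$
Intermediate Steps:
$W{\left(P \right)} = 0$
$v{\left(I \right)} = \frac{-5 + 2 I}{4 + I}$ ($v{\left(I \right)} = \frac{I + \left(I - 5\right)}{4 + I} = \frac{I + \left(-5 + I\right)}{4 + I} = \frac{-5 + 2 I}{4 + I}$)
$O{\left(x \right)} = - \frac{\sqrt{x}}{6}$ ($O{\left(x \right)} = \frac{-5 + 2 \cdot 2}{4 + 2} \sqrt{x} = \frac{-5 + 4}{6} \sqrt{x} = \frac{1}{6} \left(-1\right) \sqrt{x} = - \frac{\sqrt{x}}{6}$)
$\frac{O{\left(11 \right)}}{-75} \left(-96 + W{\left(-3 \right)}\right) = \frac{\left(- \frac{1}{6}\right) \sqrt{11}}{-75} \left(-96 + 0\right) = - \frac{\sqrt{11}}{6} \left(- \frac{1}{75}\right) \left(-96\right) = \frac{\sqrt{11}}{450} \left(-96\right) = - \frac{16 \sqrt{11}}{75}$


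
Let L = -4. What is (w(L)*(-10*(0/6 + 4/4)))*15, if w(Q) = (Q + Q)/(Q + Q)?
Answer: -150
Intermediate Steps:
w(Q) = 1 (w(Q) = (2*Q)/((2*Q)) = (2*Q)*(1/(2*Q)) = 1)
(w(L)*(-10*(0/6 + 4/4)))*15 = (1*(-10*(0/6 + 4/4)))*15 = (1*(-10*(0*(⅙) + 4*(¼))))*15 = (1*(-10*(0 + 1)))*15 = (1*(-10*1))*15 = (1*(-10))*15 = -10*15 = -150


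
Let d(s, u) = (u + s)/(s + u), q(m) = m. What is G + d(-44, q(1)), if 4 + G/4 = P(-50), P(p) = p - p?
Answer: -15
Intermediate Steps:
P(p) = 0
d(s, u) = 1 (d(s, u) = (s + u)/(s + u) = 1)
G = -16 (G = -16 + 4*0 = -16 + 0 = -16)
G + d(-44, q(1)) = -16 + 1 = -15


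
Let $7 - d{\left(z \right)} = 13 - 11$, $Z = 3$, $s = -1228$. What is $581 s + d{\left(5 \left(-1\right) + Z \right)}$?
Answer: $-713463$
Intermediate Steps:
$d{\left(z \right)} = 5$ ($d{\left(z \right)} = 7 - \left(13 - 11\right) = 7 - 2 = 5$)
$581 s + d{\left(5 \left(-1\right) + Z \right)} = 581 \left(-1228\right) + 5 = -713468 + 5 = -713463$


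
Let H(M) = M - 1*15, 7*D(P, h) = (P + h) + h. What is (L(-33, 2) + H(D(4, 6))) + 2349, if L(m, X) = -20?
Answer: 16214/7 ≈ 2316.3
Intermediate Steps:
D(P, h) = P/7 + 2*h/7 (D(P, h) = ((P + h) + h)/7 = (P + 2*h)/7 = P/7 + 2*h/7)
H(M) = -15 + M (H(M) = M - 15 = -15 + M)
(L(-33, 2) + H(D(4, 6))) + 2349 = (-20 + (-15 + ((⅐)*4 + (2/7)*6))) + 2349 = (-20 + (-15 + (4/7 + 12/7))) + 2349 = (-20 + (-15 + 16/7)) + 2349 = (-20 - 89/7) + 2349 = -229/7 + 2349 = 16214/7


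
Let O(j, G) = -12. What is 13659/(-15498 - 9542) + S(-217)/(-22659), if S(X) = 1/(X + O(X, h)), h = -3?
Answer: -70875310309/129930331440 ≈ -0.54549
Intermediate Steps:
S(X) = 1/(-12 + X) (S(X) = 1/(X - 12) = 1/(-12 + X))
13659/(-15498 - 9542) + S(-217)/(-22659) = 13659/(-15498 - 9542) + 1/(-12 - 217*(-22659)) = 13659/(-25040) - 1/22659/(-229) = 13659*(-1/25040) - 1/229*(-1/22659) = -13659/25040 + 1/5188911 = -70875310309/129930331440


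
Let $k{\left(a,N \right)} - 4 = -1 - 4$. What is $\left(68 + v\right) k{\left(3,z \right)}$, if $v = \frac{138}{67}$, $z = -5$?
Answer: $- \frac{4694}{67} \approx -70.06$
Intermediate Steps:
$k{\left(a,N \right)} = -1$ ($k{\left(a,N \right)} = 4 - 5 = -1$)
$v = \frac{138}{67}$ ($v = 138 \cdot \frac{1}{67} = \frac{138}{67} \approx 2.0597$)
$\left(68 + v\right) k{\left(3,z \right)} = \left(68 + \frac{138}{67}\right) \left(-1\right) = \frac{4694}{67} \left(-1\right) = - \frac{4694}{67}$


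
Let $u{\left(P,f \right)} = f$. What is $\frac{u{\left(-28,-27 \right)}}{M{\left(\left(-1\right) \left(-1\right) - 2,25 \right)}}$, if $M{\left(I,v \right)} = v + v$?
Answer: $- \frac{27}{50} \approx -0.54$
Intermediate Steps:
$M{\left(I,v \right)} = 2 v$
$\frac{u{\left(-28,-27 \right)}}{M{\left(\left(-1\right) \left(-1\right) - 2,25 \right)}} = - \frac{27}{2 \cdot 25} = - \frac{27}{50}$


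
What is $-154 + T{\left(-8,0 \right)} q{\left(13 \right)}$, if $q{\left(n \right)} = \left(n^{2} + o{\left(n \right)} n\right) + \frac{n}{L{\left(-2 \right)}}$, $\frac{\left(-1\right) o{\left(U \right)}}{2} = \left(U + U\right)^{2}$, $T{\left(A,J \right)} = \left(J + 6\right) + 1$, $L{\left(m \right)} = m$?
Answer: $- \frac{244097}{2} \approx -1.2205 \cdot 10^{5}$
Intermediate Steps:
$T{\left(A,J \right)} = 7 + J$ ($T{\left(A,J \right)} = \left(6 + J\right) + 1 = 7 + J$)
$o{\left(U \right)} = - 8 U^{2}$ ($o{\left(U \right)} = - 2 \left(U + U\right)^{2} = - 2 \left(2 U\right)^{2} = - 2 \cdot 4 U^{2} = - 8 U^{2}$)
$q{\left(n \right)} = n^{2} - 8 n^{3} - \frac{n}{2}$ ($q{\left(n \right)} = \left(n^{2} + - 8 n^{2} n\right) + \frac{n}{-2} = \left(n^{2} - 8 n^{3}\right) + n \left(- \frac{1}{2}\right) = \left(n^{2} - 8 n^{3}\right) - \frac{n}{2} = n^{2} - 8 n^{3} - \frac{n}{2}$)
$-154 + T{\left(-8,0 \right)} q{\left(13 \right)} = -154 + \left(7 + 0\right) 13 \left(- \frac{1}{2} + 13 - 8 \cdot 13^{2}\right) = -154 + 7 \cdot 13 \left(- \frac{1}{2} + 13 - 1352\right) = -154 + 7 \cdot 13 \left(- \frac{2679}{2}\right) = -154 + 7 \left(- \frac{34827}{2}\right) = -154 - \frac{243789}{2} = - \frac{244097}{2}$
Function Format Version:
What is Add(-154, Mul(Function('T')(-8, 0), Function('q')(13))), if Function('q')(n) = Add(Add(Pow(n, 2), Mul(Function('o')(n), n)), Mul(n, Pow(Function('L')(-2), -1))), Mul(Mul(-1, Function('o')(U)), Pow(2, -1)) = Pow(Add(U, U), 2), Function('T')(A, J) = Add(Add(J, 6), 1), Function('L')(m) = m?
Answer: Rational(-244097, 2) ≈ -1.2205e+5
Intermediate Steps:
Function('T')(A, J) = Add(7, J) (Function('T')(A, J) = Add(Add(6, J), 1) = Add(7, J))
Function('o')(U) = Mul(-8, Pow(U, 2)) (Function('o')(U) = Mul(-2, Pow(Add(U, U), 2)) = Mul(-2, Pow(Mul(2, U), 2)) = Mul(-2, Mul(4, Pow(U, 2))) = Mul(-8, Pow(U, 2)))
Function('q')(n) = Add(Pow(n, 2), Mul(-8, Pow(n, 3)), Mul(Rational(-1, 2), n)) (Function('q')(n) = Add(Add(Pow(n, 2), Mul(Mul(-8, Pow(n, 2)), n)), Mul(n, Pow(-2, -1))) = Add(Add(Pow(n, 2), Mul(-8, Pow(n, 3))), Mul(n, Rational(-1, 2))) = Add(Add(Pow(n, 2), Mul(-8, Pow(n, 3))), Mul(Rational(-1, 2), n)) = Add(Pow(n, 2), Mul(-8, Pow(n, 3)), Mul(Rational(-1, 2), n)))
Add(-154, Mul(Function('T')(-8, 0), Function('q')(13))) = Add(-154, Mul(Add(7, 0), Mul(13, Add(Rational(-1, 2), 13, Mul(-8, Pow(13, 2)))))) = Add(-154, Mul(7, Mul(13, Add(Rational(-1, 2), 13, Mul(-8, 169))))) = Add(-154, Mul(7, Mul(13, Add(Rational(-1, 2), 13, -1352)))) = Add(-154, Mul(7, Mul(13, Rational(-2679, 2)))) = Add(-154, Mul(7, Rational(-34827, 2))) = Add(-154, Rational(-243789, 2)) = Rational(-244097, 2)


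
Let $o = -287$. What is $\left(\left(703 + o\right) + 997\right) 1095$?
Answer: $1547235$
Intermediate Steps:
$\left(\left(703 + o\right) + 997\right) 1095 = \left(\left(703 - 287\right) + 997\right) 1095 = \left(416 + 997\right) 1095 = 1413 \cdot 1095 = 1547235$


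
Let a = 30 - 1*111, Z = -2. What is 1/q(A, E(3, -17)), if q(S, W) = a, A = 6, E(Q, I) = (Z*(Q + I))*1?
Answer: -1/81 ≈ -0.012346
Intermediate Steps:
E(Q, I) = -2*I - 2*Q (E(Q, I) = -2*(Q + I)*1 = -2*(I + Q)*1 = (-2*I - 2*Q)*1 = -2*I - 2*Q)
a = -81 (a = 30 - 111 = -81)
q(S, W) = -81
1/q(A, E(3, -17)) = 1/(-81) = -1/81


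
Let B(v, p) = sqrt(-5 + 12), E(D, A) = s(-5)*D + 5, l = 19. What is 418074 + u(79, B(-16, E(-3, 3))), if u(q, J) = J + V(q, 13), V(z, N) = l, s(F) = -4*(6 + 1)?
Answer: 418093 + sqrt(7) ≈ 4.1810e+5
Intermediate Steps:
s(F) = -28 (s(F) = -4*7 = -28)
V(z, N) = 19
E(D, A) = 5 - 28*D (E(D, A) = -28*D + 5 = 5 - 28*D)
B(v, p) = sqrt(7)
u(q, J) = 19 + J (u(q, J) = J + 19 = 19 + J)
418074 + u(79, B(-16, E(-3, 3))) = 418074 + (19 + sqrt(7)) = 418093 + sqrt(7)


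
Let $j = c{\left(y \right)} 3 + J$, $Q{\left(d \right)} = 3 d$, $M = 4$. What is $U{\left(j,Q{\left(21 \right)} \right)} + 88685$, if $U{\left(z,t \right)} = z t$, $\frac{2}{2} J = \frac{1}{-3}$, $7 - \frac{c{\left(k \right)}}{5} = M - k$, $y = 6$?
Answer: $97169$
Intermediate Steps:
$c{\left(k \right)} = 15 + 5 k$ ($c{\left(k \right)} = 35 - 5 \left(4 - k\right) = 35 + \left(-20 + 5 k\right) = 15 + 5 k$)
$J = - \frac{1}{3}$ ($J = \frac{1}{-3} = - \frac{1}{3} \approx -0.33333$)
$j = \frac{404}{3}$ ($j = \left(15 + 5 \cdot 6\right) 3 - \frac{1}{3} = \left(15 + 30\right) 3 - \frac{1}{3} = 45 \cdot 3 - \frac{1}{3} = 135 - \frac{1}{3} = \frac{404}{3} \approx 134.67$)
$U{\left(z,t \right)} = t z$
$U{\left(j,Q{\left(21 \right)} \right)} + 88685 = 3 \cdot 21 \cdot \frac{404}{3} + 88685 = 63 \cdot \frac{404}{3} + 88685 = 8484 + 88685 = 97169$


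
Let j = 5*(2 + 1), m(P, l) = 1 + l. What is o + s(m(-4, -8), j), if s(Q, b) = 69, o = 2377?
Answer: 2446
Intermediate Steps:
j = 15 (j = 5*3 = 15)
o + s(m(-4, -8), j) = 2377 + 69 = 2446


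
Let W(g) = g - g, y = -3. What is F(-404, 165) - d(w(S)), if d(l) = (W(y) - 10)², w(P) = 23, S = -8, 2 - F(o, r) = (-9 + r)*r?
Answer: -25838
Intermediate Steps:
F(o, r) = 2 - r*(-9 + r) (F(o, r) = 2 - (-9 + r)*r = 2 - r*(-9 + r))
W(g) = 0
d(l) = 100 (d(l) = (0 - 10)² = (-10)² = 100)
F(-404, 165) - d(w(S)) = (2 - 1*165² + 9*165) - 1*100 = (2 - 1*27225 + 1485) - 100 = (2 - 27225 + 1485) - 100 = -25738 - 100 = -25838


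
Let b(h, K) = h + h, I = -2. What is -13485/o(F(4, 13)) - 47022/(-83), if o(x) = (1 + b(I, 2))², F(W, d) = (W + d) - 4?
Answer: -232019/249 ≈ -931.80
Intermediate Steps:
b(h, K) = 2*h
F(W, d) = -4 + W + d
o(x) = 9 (o(x) = (1 + 2*(-2))² = (1 - 4)² = (-3)² = 9)
-13485/o(F(4, 13)) - 47022/(-83) = -13485/9 - 47022/(-83) = -13485*⅑ - 47022*(-1/83) = -4495/3 + 47022/83 = -232019/249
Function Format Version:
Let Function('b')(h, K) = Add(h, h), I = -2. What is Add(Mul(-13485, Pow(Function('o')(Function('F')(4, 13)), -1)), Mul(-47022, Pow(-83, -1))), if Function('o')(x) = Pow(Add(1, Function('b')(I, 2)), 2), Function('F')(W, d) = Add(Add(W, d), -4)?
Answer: Rational(-232019, 249) ≈ -931.80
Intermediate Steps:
Function('b')(h, K) = Mul(2, h)
Function('F')(W, d) = Add(-4, W, d)
Function('o')(x) = 9 (Function('o')(x) = Pow(Add(1, Mul(2, -2)), 2) = Pow(Add(1, -4), 2) = Pow(-3, 2) = 9)
Add(Mul(-13485, Pow(Function('o')(Function('F')(4, 13)), -1)), Mul(-47022, Pow(-83, -1))) = Add(Mul(-13485, Pow(9, -1)), Mul(-47022, Pow(-83, -1))) = Add(Mul(-13485, Rational(1, 9)), Mul(-47022, Rational(-1, 83))) = Add(Rational(-4495, 3), Rational(47022, 83)) = Rational(-232019, 249)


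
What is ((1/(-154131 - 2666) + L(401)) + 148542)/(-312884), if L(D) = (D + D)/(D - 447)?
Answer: -24346761081/51289239482 ≈ -0.47470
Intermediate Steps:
L(D) = 2*D/(-447 + D) (L(D) = (2*D)/(-447 + D) = 2*D/(-447 + D))
((1/(-154131 - 2666) + L(401)) + 148542)/(-312884) = ((1/(-154131 - 2666) + 2*401/(-447 + 401)) + 148542)/(-312884) = ((1/(-156797) + 2*401/(-46)) + 148542)*(-1/312884) = ((-1/156797 + 2*401*(-1/46)) + 148542)*(-1/312884) = ((-1/156797 - 401/23) + 148542)*(-1/312884) = (-62875620/3606331 + 148542)*(-1/312884) = (535628743782/3606331)*(-1/312884) = -24346761081/51289239482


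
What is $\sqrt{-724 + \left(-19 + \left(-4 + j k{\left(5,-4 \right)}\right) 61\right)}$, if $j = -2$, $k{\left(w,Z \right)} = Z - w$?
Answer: $\sqrt{111} \approx 10.536$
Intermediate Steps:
$\sqrt{-724 + \left(-19 + \left(-4 + j k{\left(5,-4 \right)}\right) 61\right)} = \sqrt{-724 - \left(19 - \left(-4 - 2 \left(-4 - 5\right)\right) 61\right)} = \sqrt{-724 - \left(19 - \left(-4 - -18\right) 61\right)} = \sqrt{-724 - \left(19 - \left(-4 + 18\right) 61\right)} = \sqrt{-724 + \left(-19 + 14 \cdot 61\right)} = \sqrt{-724 + \left(-19 + 854\right)} = \sqrt{-724 + 835} = \sqrt{111}$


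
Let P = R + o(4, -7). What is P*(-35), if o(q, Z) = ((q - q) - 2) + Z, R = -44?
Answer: 1855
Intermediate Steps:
o(q, Z) = -2 + Z (o(q, Z) = (0 - 2) + Z = -2 + Z)
P = -53 (P = -44 + (-2 - 7) = -44 - 9 = -53)
P*(-35) = -53*(-35) = 1855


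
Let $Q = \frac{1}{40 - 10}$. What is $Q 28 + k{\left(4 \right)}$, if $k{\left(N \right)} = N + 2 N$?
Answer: $\frac{194}{15} \approx 12.933$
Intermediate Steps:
$k{\left(N \right)} = 3 N$
$Q = \frac{1}{30} \approx 0.033333$
$Q 28 + k{\left(4 \right)} = \frac{1}{30} \cdot 28 + 3 \cdot 4 = \frac{14}{15} + 12 = \frac{194}{15}$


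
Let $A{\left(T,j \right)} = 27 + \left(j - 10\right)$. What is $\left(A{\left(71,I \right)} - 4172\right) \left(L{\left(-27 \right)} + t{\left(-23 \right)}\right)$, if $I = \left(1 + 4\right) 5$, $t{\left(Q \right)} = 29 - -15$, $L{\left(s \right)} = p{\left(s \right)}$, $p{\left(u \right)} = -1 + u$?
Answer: $-66080$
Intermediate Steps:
$L{\left(s \right)} = -1 + s$
$t{\left(Q \right)} = 44$ ($t{\left(Q \right)} = 29 + 15 = 44$)
$I = 25$ ($I = 5 \cdot 5 = 25$)
$A{\left(T,j \right)} = 17 + j$ ($A{\left(T,j \right)} = 27 + \left(j - 10\right) = 27 + \left(-10 + j\right) = 17 + j$)
$\left(A{\left(71,I \right)} - 4172\right) \left(L{\left(-27 \right)} + t{\left(-23 \right)}\right) = \left(\left(17 + 25\right) - 4172\right) \left(\left(-1 - 27\right) + 44\right) = \left(42 - 4172\right) \left(-28 + 44\right) = \left(-4130\right) 16 = -66080$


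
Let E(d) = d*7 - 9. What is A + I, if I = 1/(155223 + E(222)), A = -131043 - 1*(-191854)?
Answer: 9533218849/156768 ≈ 60811.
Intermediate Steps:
E(d) = -9 + 7*d (E(d) = 7*d - 9 = -9 + 7*d)
A = 60811 (A = -131043 + 191854 = 60811)
I = 1/156768 (I = 1/(155223 + (-9 + 7*222)) = 1/(155223 + (-9 + 1554)) = 1/(155223 + 1545) = 1/156768 ≈ 6.3789e-6)
A + I = 60811 + 1/156768 = 9533218849/156768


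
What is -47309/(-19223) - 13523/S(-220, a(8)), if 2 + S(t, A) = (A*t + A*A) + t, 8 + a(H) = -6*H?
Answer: 460752677/292843182 ≈ 1.5734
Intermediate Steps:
a(H) = -8 - 6*H
S(t, A) = -2 + t + A² + A*t (S(t, A) = -2 + ((A*t + A*A) + t) = -2 + ((A*t + A²) + t) = -2 + ((A² + A*t) + t) = -2 + (t + A² + A*t) = -2 + t + A² + A*t)
-47309/(-19223) - 13523/S(-220, a(8)) = -47309/(-19223) - 13523/(-2 - 220 + (-8 - 6*8)² + (-8 - 6*8)*(-220)) = -47309*(-1/19223) - 13523/(-2 - 220 + (-8 - 48)² + (-8 - 48)*(-220)) = 47309/19223 - 13523/(-2 - 220 + (-56)² - 56*(-220)) = 47309/19223 - 13523/(-2 - 220 + 3136 + 12320) = 47309/19223 - 13523/15234 = 460752677/292843182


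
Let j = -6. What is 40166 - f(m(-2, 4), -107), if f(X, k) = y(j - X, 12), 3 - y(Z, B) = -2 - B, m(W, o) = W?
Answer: 40149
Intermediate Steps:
y(Z, B) = 5 + B (y(Z, B) = 3 - (-2 - B) = 3 + (2 + B) = 5 + B)
f(X, k) = 17 (f(X, k) = 5 + 12 = 17)
40166 - f(m(-2, 4), -107) = 40166 - 1*17 = 40166 - 17 = 40149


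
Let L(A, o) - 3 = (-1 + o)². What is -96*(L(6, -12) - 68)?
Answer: -9984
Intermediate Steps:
L(A, o) = 3 + (-1 + o)²
-96*(L(6, -12) - 68) = -96*((3 + (-1 - 12)²) - 68) = -96*((3 + (-13)²) - 68) = -96*((3 + 169) - 68) = -96*(172 - 68) = -96*104 = -9984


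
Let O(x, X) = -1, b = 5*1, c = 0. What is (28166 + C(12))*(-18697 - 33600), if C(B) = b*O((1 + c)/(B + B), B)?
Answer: -1472735817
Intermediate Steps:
b = 5
C(B) = -5 (C(B) = 5*(-1) = -5)
(28166 + C(12))*(-18697 - 33600) = (28166 - 5)*(-18697 - 33600) = 28161*(-52297) = -1472735817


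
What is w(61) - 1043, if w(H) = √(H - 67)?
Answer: -1043 + I*√6 ≈ -1043.0 + 2.4495*I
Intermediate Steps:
w(H) = √(-67 + H)
w(61) - 1043 = √(-67 + 61) - 1043 = √(-6) - 1043 = I*√6 - 1043 = -1043 + I*√6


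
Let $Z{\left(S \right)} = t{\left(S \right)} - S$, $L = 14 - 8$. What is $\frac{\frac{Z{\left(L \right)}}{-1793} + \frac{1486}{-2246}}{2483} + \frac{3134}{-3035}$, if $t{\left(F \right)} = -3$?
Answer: $- \frac{15672813283378}{15173838617795} \approx -1.0329$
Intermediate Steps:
$L = 6$
$Z{\left(S \right)} = -3 - S$
$\frac{\frac{Z{\left(L \right)}}{-1793} + \frac{1486}{-2246}}{2483} + \frac{3134}{-3035} = \frac{\frac{-3 - 6}{-1793} + \frac{1486}{-2246}}{2483} + \frac{3134}{-3035} = \left(\left(-3 - 6\right) \left(- \frac{1}{1793}\right) + 1486 \left(- \frac{1}{2246}\right)\right) \frac{1}{2483} + 3134 \left(- \frac{1}{3035}\right) = \left(\left(-9\right) \left(- \frac{1}{1793}\right) - \frac{743}{1123}\right) \frac{1}{2483} - \frac{3134}{3035} = \left(\frac{9}{1793} - \frac{743}{1123}\right) \frac{1}{2483} - \frac{3134}{3035} = \left(- \frac{1322092}{2013539}\right) \frac{1}{2483} - \frac{3134}{3035} = - \frac{1322092}{4999617337} - \frac{3134}{3035} = - \frac{15672813283378}{15173838617795}$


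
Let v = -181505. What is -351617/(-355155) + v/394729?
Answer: 74331018518/140189977995 ≈ 0.53022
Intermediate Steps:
-351617/(-355155) + v/394729 = -351617/(-355155) - 181505/394729 = -351617*(-1/355155) - 181505*1/394729 = 351617/355155 - 181505/394729 = 74331018518/140189977995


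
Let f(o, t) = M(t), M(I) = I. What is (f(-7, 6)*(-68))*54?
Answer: -22032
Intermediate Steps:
f(o, t) = t
(f(-7, 6)*(-68))*54 = (6*(-68))*54 = -408*54 = -22032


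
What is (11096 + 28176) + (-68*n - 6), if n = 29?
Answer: 37294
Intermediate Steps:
(11096 + 28176) + (-68*n - 6) = (11096 + 28176) + (-68*29 - 6) = 39272 + (-1972 - 6) = 39272 - 1978 = 37294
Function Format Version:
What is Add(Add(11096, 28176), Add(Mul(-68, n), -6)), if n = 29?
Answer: 37294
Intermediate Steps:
Add(Add(11096, 28176), Add(Mul(-68, n), -6)) = Add(Add(11096, 28176), Add(Mul(-68, 29), -6)) = Add(39272, Add(-1972, -6)) = Add(39272, -1978) = 37294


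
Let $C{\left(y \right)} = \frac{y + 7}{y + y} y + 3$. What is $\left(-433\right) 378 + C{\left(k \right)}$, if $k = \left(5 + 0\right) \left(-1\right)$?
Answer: $-163670$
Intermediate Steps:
$k = -5$ ($k = 5 \left(-1\right) = -5$)
$C{\left(y \right)} = \frac{13}{2} + \frac{y}{2}$ ($C{\left(y \right)} = \frac{7 + y}{2 y} y + 3 = \left(\frac{7}{2} + \frac{y}{2}\right) + 3 = \frac{13}{2} + \frac{y}{2}$)
$\left(-433\right) 378 + C{\left(k \right)} = \left(-433\right) 378 + \left(\frac{13}{2} + \frac{1}{2} \left(-5\right)\right) = -163674 + \left(\frac{13}{2} - \frac{5}{2}\right) = -163674 + 4 = -163670$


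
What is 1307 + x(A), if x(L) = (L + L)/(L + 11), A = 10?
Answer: 27467/21 ≈ 1308.0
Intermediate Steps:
x(L) = 2*L/(11 + L) (x(L) = (2*L)/(11 + L) = 2*L/(11 + L))
1307 + x(A) = 1307 + 2*10/(11 + 10) = 1307 + 2*10/21 = 1307 + 2*10*(1/21) = 1307 + 20/21 = 27467/21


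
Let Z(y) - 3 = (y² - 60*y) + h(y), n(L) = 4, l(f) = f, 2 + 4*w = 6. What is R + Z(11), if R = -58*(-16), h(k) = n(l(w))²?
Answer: 408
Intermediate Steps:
w = 1 (w = -½ + (¼)*6 = -½ + 3/2 = 1)
h(k) = 16 (h(k) = 4² = 16)
Z(y) = 19 + y² - 60*y (Z(y) = 3 + ((y² - 60*y) + 16) = 3 + (16 + y² - 60*y) = 19 + y² - 60*y)
R = 928 (R = -1*(-928) = 928)
R + Z(11) = 928 + (19 + 11² - 60*11) = 928 + (19 + 121 - 660) = 928 - 520 = 408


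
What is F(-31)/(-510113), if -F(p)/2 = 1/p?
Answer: -2/15813503 ≈ -1.2647e-7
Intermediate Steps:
F(p) = -2/p
F(-31)/(-510113) = -2/(-31)/(-510113) = -2*(-1/31)*(-1/510113) = (2/31)*(-1/510113) = -2/15813503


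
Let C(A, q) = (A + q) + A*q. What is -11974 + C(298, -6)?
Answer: -13470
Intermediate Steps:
C(A, q) = A + q + A*q
-11974 + C(298, -6) = -11974 + (298 - 6 + 298*(-6)) = -11974 + (298 - 6 - 1788) = -11974 - 1496 = -13470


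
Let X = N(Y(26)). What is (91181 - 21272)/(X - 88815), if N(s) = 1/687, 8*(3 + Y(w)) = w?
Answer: -48027483/61015904 ≈ -0.78713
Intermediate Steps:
Y(w) = -3 + w/8
N(s) = 1/687
X = 1/687 ≈ 0.0014556
(91181 - 21272)/(X - 88815) = (91181 - 21272)/(1/687 - 88815) = 69909/(-61015904/687) = 69909*(-687/61015904) = -48027483/61015904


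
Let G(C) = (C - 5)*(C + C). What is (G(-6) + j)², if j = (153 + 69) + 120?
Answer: 224676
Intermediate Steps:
G(C) = 2*C*(-5 + C) (G(C) = (-5 + C)*(2*C) = 2*C*(-5 + C))
j = 342 (j = 222 + 120 = 342)
(G(-6) + j)² = (2*(-6)*(-5 - 6) + 342)² = (2*(-6)*(-11) + 342)² = (132 + 342)² = 474² = 224676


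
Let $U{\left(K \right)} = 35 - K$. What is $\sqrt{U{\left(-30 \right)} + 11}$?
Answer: $2 \sqrt{19} \approx 8.7178$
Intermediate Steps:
$\sqrt{U{\left(-30 \right)} + 11} = \sqrt{\left(35 - -30\right) + 11} = \sqrt{\left(35 + 30\right) + 11} = \sqrt{65 + 11} = \sqrt{76} = 2 \sqrt{19}$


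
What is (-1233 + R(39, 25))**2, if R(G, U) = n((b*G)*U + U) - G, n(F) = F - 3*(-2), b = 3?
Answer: 2835856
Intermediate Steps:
n(F) = 6 + F (n(F) = F + 6 = 6 + F)
R(G, U) = 6 + U - G + 3*G*U (R(G, U) = (6 + ((3*G)*U + U)) - G = (6 + (3*G*U + U)) - G = (6 + (U + 3*G*U)) - G = (6 + U + 3*G*U) - G = 6 + U - G + 3*G*U)
(-1233 + R(39, 25))**2 = (-1233 + (6 - 1*39 + 25*(1 + 3*39)))**2 = (-1233 + (6 - 39 + 25*(1 + 117)))**2 = (-1233 + (6 - 39 + 25*118))**2 = (-1233 + (6 - 39 + 2950))**2 = (-1233 + 2917)**2 = 1684**2 = 2835856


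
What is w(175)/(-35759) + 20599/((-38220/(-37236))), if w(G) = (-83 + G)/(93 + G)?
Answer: 153139801890286/7630791805 ≈ 20069.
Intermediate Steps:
w(G) = (-83 + G)/(93 + G)
w(175)/(-35759) + 20599/((-38220/(-37236))) = ((-83 + 175)/(93 + 175))/(-35759) + 20599/((-38220/(-37236))) = (92/268)*(-1/35759) + 20599/((-38220*(-1/37236))) = ((1/268)*92)*(-1/35759) + 20599/(3185/3103) = (23/67)*(-1/35759) + 20599*(3103/3185) = -23/2395853 + 63918697/3185 = 153139801890286/7630791805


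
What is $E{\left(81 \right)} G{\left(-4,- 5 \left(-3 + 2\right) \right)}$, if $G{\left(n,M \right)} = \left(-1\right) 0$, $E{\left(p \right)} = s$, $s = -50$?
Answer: $0$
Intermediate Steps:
$E{\left(p \right)} = -50$
$G{\left(n,M \right)} = 0$
$E{\left(81 \right)} G{\left(-4,- 5 \left(-3 + 2\right) \right)} = \left(-50\right) 0 = 0$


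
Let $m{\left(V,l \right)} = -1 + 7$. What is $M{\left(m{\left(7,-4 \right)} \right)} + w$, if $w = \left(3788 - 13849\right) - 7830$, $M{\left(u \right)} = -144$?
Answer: $-18035$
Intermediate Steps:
$m{\left(V,l \right)} = 6$
$w = -17891$ ($w = -10061 - 7830 = -17891$)
$M{\left(m{\left(7,-4 \right)} \right)} + w = -144 - 17891 = -18035$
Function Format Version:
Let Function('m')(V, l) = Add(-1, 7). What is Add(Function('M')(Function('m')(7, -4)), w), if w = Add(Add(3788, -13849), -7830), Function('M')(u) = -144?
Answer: -18035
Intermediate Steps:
Function('m')(V, l) = 6
w = -17891 (w = Add(-10061, -7830) = -17891)
Add(Function('M')(Function('m')(7, -4)), w) = Add(-144, -17891) = -18035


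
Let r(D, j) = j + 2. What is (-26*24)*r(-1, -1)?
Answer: -624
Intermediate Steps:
r(D, j) = 2 + j
(-26*24)*r(-1, -1) = (-26*24)*(2 - 1) = -624*1 = -624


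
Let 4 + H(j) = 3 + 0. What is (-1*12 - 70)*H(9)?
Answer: 82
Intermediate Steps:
H(j) = -1 (H(j) = -4 + (3 + 0) = -4 + 3 = -1)
(-1*12 - 70)*H(9) = (-1*12 - 70)*(-1) = (-12 - 70)*(-1) = -82*(-1) = 82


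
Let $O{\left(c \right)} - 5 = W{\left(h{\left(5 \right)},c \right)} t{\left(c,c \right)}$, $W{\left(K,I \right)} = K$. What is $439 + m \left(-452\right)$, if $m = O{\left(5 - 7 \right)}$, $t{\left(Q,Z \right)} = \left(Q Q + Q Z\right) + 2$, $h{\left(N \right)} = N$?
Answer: $-24421$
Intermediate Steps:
$t{\left(Q,Z \right)} = 2 + Q^{2} + Q Z$ ($t{\left(Q,Z \right)} = \left(Q^{2} + Q Z\right) + 2 = 2 + Q^{2} + Q Z$)
$O{\left(c \right)} = 15 + 10 c^{2}$ ($O{\left(c \right)} = 5 + 5 \left(2 + c^{2} + c c\right) = 5 + 5 \left(2 + c^{2} + c^{2}\right) = 5 + 5 \left(2 + 2 c^{2}\right) = 5 + \left(10 + 10 c^{2}\right) = 15 + 10 c^{2}$)
$m = 55$ ($m = 15 + 10 \left(5 - 7\right)^{2} = 15 + 10 \left(-2\right)^{2} = 15 + 10 \cdot 4 = 15 + 40 = 55$)
$439 + m \left(-452\right) = 439 + 55 \left(-452\right) = 439 - 24860 = -24421$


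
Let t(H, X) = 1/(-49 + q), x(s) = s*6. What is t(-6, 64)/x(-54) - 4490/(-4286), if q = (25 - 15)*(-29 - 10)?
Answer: 319321963/304811748 ≈ 1.0476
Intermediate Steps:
q = -390 (q = 10*(-39) = -390)
x(s) = 6*s
t(H, X) = -1/439 (t(H, X) = 1/(-49 - 390) = 1/(-439) = -1/439)
t(-6, 64)/x(-54) - 4490/(-4286) = -1/(439*(6*(-54))) - 4490/(-4286) = -1/439/(-324) - 4490*(-1/4286) = -1/439*(-1/324) + 2245/2143 = 1/142236 + 2245/2143 = 319321963/304811748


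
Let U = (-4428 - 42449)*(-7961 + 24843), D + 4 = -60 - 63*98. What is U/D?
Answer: 395688757/3119 ≈ 1.2686e+5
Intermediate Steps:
D = -6238 (D = -4 + (-60 - 63*98) = -4 + (-60 - 6174) = -4 - 6234 = -6238)
U = -791377514 (U = -46877*16882 = -791377514)
U/D = -791377514/(-6238) = -791377514*(-1/6238) = 395688757/3119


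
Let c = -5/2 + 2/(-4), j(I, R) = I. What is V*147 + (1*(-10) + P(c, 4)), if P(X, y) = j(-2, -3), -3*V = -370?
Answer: 18118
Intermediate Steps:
V = 370/3 (V = -1/3*(-370) = 370/3 ≈ 123.33)
c = -3 (c = -5*1/2 + 2*(-1/4) = -5/2 - 1/2 = -3)
P(X, y) = -2
V*147 + (1*(-10) + P(c, 4)) = (370/3)*147 + (1*(-10) - 2) = 18130 + (-10 - 2) = 18130 - 12 = 18118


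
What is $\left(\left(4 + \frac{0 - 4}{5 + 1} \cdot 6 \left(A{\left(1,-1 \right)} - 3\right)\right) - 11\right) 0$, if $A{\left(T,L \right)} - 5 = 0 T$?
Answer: $0$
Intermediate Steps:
$A{\left(T,L \right)} = 5$ ($A{\left(T,L \right)} = 5 + 0 T = 5 + 0 = 5$)
$\left(\left(4 + \frac{0 - 4}{5 + 1} \cdot 6 \left(A{\left(1,-1 \right)} - 3\right)\right) - 11\right) 0 = \left(\left(4 + \frac{0 - 4}{5 + 1} \cdot 6 \left(5 - 3\right)\right) - 11\right) 0 = \left(\left(4 + - \frac{4}{6} \cdot 6 \cdot 2\right) - 11\right) 0 = \left(\left(4 + \left(-4\right) \frac{1}{6} \cdot 12\right) - 11\right) 0 = \left(\left(4 - 8\right) - 11\right) 0 = \left(-4 - 11\right) 0 = \left(-15\right) 0 = 0$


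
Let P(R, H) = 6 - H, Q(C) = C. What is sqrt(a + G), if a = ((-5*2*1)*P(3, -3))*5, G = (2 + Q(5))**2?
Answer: I*sqrt(401) ≈ 20.025*I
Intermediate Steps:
G = 49 (G = (2 + 5)**2 = 7**2 = 49)
a = -450 (a = ((-5*2*1)*(6 - 1*(-3)))*5 = ((-10*1)*(6 + 3))*5 = -10*9*5 = -90*5 = -450)
sqrt(a + G) = sqrt(-450 + 49) = sqrt(-401) = I*sqrt(401)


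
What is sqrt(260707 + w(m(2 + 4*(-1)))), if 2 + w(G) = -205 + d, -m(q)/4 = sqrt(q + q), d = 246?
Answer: sqrt(260746) ≈ 510.63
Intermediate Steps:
m(q) = -4*sqrt(2)*sqrt(q) (m(q) = -4*sqrt(q + q) = -4*sqrt(2)*sqrt(q))
w(G) = 39 (w(G) = -2 + (-205 + 246) = -2 + 41 = 39)
sqrt(260707 + w(m(2 + 4*(-1)))) = sqrt(260707 + 39) = sqrt(260746)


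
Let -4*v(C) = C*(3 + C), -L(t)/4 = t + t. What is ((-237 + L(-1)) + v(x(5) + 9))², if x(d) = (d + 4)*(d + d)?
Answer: 30327049/4 ≈ 7.5818e+6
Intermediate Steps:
x(d) = 2*d*(4 + d) (x(d) = (4 + d)*(2*d) = 2*d*(4 + d))
L(t) = -8*t (L(t) = -4*(t + t) = -8*t)
v(C) = -C*(3 + C)/4
((-237 + L(-1)) + v(x(5) + 9))² = ((-237 - 8*(-1)) - (2*5*(4 + 5) + 9)*(3 + (2*5*(4 + 5) + 9))/4)² = ((-237 + 8) - (2*5*9 + 9)*(3 + (2*5*9 + 9))/4)² = (-229 - (90 + 9)*(3 + (90 + 9))/4)² = (-229 - ¼*99*(3 + 99))² = (-229 - ¼*99*102)² = (-229 - 5049/2)² = (-5507/2)² = 30327049/4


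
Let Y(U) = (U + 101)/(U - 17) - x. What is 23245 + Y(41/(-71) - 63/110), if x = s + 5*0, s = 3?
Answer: 3293843399/141753 ≈ 23237.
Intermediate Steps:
x = 3 (x = 3 + 5*0 = 3 + 0 = 3)
Y(U) = -3 + (101 + U)/(-17 + U) (Y(U) = (U + 101)/(U - 17) - 1*3 = (101 + U)/(-17 + U) - 3 = -3 + (101 + U)/(-17 + U))
23245 + Y(41/(-71) - 63/110) = 23245 + 2*(76 - (41/(-71) - 63/110))/(-17 + (41/(-71) - 63/110)) = 23245 + 2*(76 - (41*(-1/71) - 63*1/110))/(-17 + (41*(-1/71) - 63*1/110)) = 23245 + 2*(76 - (-41/71 - 63/110))/(-17 + (-41/71 - 63/110)) = 23245 + 2*(76 - 1*(-8983/7810))/(-17 - 8983/7810) = 23245 + 2*(76 + 8983/7810)/(-141753/7810) = 23245 + 2*(-7810/141753)*(602543/7810) = 23245 - 1205086/141753 = 3293843399/141753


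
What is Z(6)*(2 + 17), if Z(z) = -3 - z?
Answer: -171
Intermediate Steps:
Z(6)*(2 + 17) = (-3 - 1*6)*(2 + 17) = (-3 - 6)*19 = -9*19 = -171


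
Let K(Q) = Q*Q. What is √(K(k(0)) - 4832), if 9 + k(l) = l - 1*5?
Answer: 2*I*√1159 ≈ 68.088*I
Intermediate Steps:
k(l) = -14 + l (k(l) = -9 + (l - 1*5) = -9 + (l - 5) = -9 + (-5 + l) = -14 + l)
K(Q) = Q²
√(K(k(0)) - 4832) = √((-14 + 0)² - 4832) = √((-14)² - 4832) = √(196 - 4832) = √(-4636) = 2*I*√1159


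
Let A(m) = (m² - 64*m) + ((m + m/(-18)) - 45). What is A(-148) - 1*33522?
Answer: -20977/9 ≈ -2330.8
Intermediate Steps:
A(m) = -45 + m² - 1135*m/18 (A(m) = (m² - 64*m) + ((m + m*(-1/18)) - 45) = (m² - 64*m) + ((m - m/18) - 45) = (m² - 64*m) + (17*m/18 - 45) = (m² - 64*m) + (-45 + 17*m/18) = -45 + m² - 1135*m/18)
A(-148) - 1*33522 = (-45 + (-148)² - 1135/18*(-148)) - 1*33522 = (-45 + 21904 + 83990/9) - 33522 = 280721/9 - 33522 = -20977/9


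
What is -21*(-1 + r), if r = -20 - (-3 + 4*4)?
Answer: 714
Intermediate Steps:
r = -33 (r = -20 - (-3 + 16) = -20 - 1*13 = -20 - 13 = -33)
-21*(-1 + r) = -21*(-1 - 33) = -21*(-34) = 714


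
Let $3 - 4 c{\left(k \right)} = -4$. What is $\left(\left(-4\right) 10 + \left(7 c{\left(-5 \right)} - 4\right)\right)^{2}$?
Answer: $\frac{16129}{16} \approx 1008.1$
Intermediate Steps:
$c{\left(k \right)} = \frac{7}{4}$ ($c{\left(k \right)} = \frac{3}{4} - -1 = \frac{3}{4} + 1 = \frac{7}{4}$)
$\left(\left(-4\right) 10 + \left(7 c{\left(-5 \right)} - 4\right)\right)^{2} = \left(\left(-4\right) 10 + \left(7 \cdot \frac{7}{4} - 4\right)\right)^{2} = \left(-40 + \left(\frac{49}{4} - 4\right)\right)^{2} = \left(-40 + \frac{33}{4}\right)^{2} = \left(- \frac{127}{4}\right)^{2} = \frac{16129}{16}$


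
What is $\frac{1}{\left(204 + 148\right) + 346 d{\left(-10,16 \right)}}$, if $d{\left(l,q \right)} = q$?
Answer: $\frac{1}{5888} \approx 0.00016984$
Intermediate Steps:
$\frac{1}{\left(204 + 148\right) + 346 d{\left(-10,16 \right)}} = \frac{1}{\left(204 + 148\right) + 346 \cdot 16} = \frac{1}{352 + 5536} = \frac{1}{5888}$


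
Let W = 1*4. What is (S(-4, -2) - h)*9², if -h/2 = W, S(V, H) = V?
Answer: 324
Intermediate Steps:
W = 4
h = -8 (h = -2*4 = -8)
(S(-4, -2) - h)*9² = (-4 - 1*(-8))*9² = (-4 + 8)*81 = 4*81 = 324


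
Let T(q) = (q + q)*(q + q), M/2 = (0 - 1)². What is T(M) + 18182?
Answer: 18198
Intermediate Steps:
M = 2 (M = 2*(0 - 1)² = 2*(-1)² = 2*1 = 2)
T(q) = 4*q² (T(q) = (2*q)*(2*q) = 4*q²)
T(M) + 18182 = 4*2² + 18182 = 4*4 + 18182 = 16 + 18182 = 18198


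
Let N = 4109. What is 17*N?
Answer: 69853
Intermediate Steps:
17*N = 17*4109 = 69853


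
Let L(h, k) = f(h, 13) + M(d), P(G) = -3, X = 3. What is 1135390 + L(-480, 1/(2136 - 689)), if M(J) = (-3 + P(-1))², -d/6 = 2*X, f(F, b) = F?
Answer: 1134946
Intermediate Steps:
d = -36 (d = -12*3 = -6*6 = -36)
M(J) = 36 (M(J) = (-3 - 3)² = (-6)² = 36)
L(h, k) = 36 + h (L(h, k) = h + 36 = 36 + h)
1135390 + L(-480, 1/(2136 - 689)) = 1135390 + (36 - 480) = 1135390 - 444 = 1134946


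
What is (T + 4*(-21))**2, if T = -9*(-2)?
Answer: 4356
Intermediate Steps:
T = 18
(T + 4*(-21))**2 = (18 + 4*(-21))**2 = (18 - 84)**2 = (-66)**2 = 4356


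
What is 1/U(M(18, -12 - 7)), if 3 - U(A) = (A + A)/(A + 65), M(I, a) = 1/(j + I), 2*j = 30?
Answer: 1073/3218 ≈ 0.33344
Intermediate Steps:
j = 15 (j = (½)*30 = 15)
M(I, a) = 1/(15 + I)
U(A) = 3 - 2*A/(65 + A) (U(A) = 3 - (A + A)/(A + 65) = 3 - 2*A/(65 + A))
1/U(M(18, -12 - 7)) = 1/((195 + 1/(15 + 18))/(65 + 1/(15 + 18))) = 1/((195 + 1/33)/(65 + 1/33)) = 1/((6436/33)/(2146/33)) = 1/((33/2146)*(6436/33)) = 1/(3218/1073) = 1073/3218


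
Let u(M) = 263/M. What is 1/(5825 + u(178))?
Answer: 178/1037113 ≈ 0.00017163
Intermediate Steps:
1/(5825 + u(178)) = 1/(5825 + 263/178) = 1/(1037113/178) = 178/1037113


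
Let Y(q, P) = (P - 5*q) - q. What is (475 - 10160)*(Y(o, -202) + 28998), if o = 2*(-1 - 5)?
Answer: -279586580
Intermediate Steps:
o = -12 (o = 2*(-6) = -12)
Y(q, P) = P - 6*q
(475 - 10160)*(Y(o, -202) + 28998) = (475 - 10160)*((-202 - 6*(-12)) + 28998) = -9685*((-202 + 72) + 28998) = -9685*(-130 + 28998) = -9685*28868 = -279586580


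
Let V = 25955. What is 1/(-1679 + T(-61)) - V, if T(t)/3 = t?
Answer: -48328211/1862 ≈ -25955.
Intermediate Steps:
T(t) = 3*t
1/(-1679 + T(-61)) - V = 1/(-1679 + 3*(-61)) - 1*25955 = 1/(-1679 - 183) - 25955 = 1/(-1862) - 25955 = -1/1862 - 25955 = -48328211/1862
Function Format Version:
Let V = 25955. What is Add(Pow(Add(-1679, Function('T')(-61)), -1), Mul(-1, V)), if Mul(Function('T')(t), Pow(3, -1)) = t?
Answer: Rational(-48328211, 1862) ≈ -25955.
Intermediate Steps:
Function('T')(t) = Mul(3, t)
Add(Pow(Add(-1679, Function('T')(-61)), -1), Mul(-1, V)) = Add(Pow(Add(-1679, Mul(3, -61)), -1), Mul(-1, 25955)) = Add(Pow(Add(-1679, -183), -1), -25955) = Add(Pow(-1862, -1), -25955) = Add(Rational(-1, 1862), -25955) = Rational(-48328211, 1862)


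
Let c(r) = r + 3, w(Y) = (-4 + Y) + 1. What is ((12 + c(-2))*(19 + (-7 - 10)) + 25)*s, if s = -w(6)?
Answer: -153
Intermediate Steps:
w(Y) = -3 + Y
s = -3 (s = -(-3 + 6) = -1*3 = -3)
c(r) = 3 + r
((12 + c(-2))*(19 + (-7 - 10)) + 25)*s = ((12 + (3 - 2))*(19 + (-7 - 10)) + 25)*(-3) = ((12 + 1)*(19 - 17) + 25)*(-3) = (13*2 + 25)*(-3) = (26 + 25)*(-3) = 51*(-3) = -153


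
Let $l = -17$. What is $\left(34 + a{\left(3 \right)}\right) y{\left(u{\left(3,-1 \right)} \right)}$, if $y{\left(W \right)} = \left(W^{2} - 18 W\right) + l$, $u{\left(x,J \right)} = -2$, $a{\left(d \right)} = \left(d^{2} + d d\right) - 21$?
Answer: $713$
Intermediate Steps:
$a{\left(d \right)} = -21 + 2 d^{2}$ ($a{\left(d \right)} = \left(d^{2} + d^{2}\right) - 21 = 2 d^{2} - 21 = -21 + 2 d^{2}$)
$y{\left(W \right)} = -17 + W^{2} - 18 W$ ($y{\left(W \right)} = \left(W^{2} - 18 W\right) - 17 = -17 + W^{2} - 18 W$)
$\left(34 + a{\left(3 \right)}\right) y{\left(u{\left(3,-1 \right)} \right)} = \left(34 - \left(21 - 2 \cdot 3^{2}\right)\right) \left(-17 + \left(-2\right)^{2} - -36\right) = \left(34 + \left(-21 + 2 \cdot 9\right)\right) \left(-17 + 4 + 36\right) = \left(34 + \left(-21 + 18\right)\right) 23 = \left(34 - 3\right) 23 = 31 \cdot 23 = 713$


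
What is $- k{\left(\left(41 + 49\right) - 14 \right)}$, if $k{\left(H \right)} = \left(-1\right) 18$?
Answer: $18$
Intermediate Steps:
$k{\left(H \right)} = -18$
$- k{\left(\left(41 + 49\right) - 14 \right)} = \left(-1\right) \left(-18\right) = 18$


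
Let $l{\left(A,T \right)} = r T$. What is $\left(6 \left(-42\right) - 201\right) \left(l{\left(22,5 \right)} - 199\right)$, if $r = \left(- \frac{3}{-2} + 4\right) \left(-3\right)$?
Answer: $\frac{255039}{2} \approx 1.2752 \cdot 10^{5}$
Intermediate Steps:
$r = - \frac{33}{2}$ ($r = \left(\left(-3\right) \left(- \frac{1}{2}\right) + 4\right) \left(-3\right) = \left(\frac{3}{2} + 4\right) \left(-3\right) = \frac{11}{2} \left(-3\right) = - \frac{33}{2} \approx -16.5$)
$l{\left(A,T \right)} = - \frac{33 T}{2}$
$\left(6 \left(-42\right) - 201\right) \left(l{\left(22,5 \right)} - 199\right) = \left(6 \left(-42\right) - 201\right) \left(\left(- \frac{33}{2}\right) 5 - 199\right) = \left(-252 - 201\right) \left(- \frac{165}{2} - 199\right) = \left(-453\right) \left(- \frac{563}{2}\right) = \frac{255039}{2}$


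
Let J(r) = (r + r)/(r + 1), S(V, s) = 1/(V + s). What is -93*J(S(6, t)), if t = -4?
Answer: -62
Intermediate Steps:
J(r) = 2*r/(1 + r) (J(r) = (2*r)/(1 + r) = 2*r/(1 + r))
-93*J(S(6, t)) = -186/((6 - 4)*(1 + 1/(6 - 4))) = -186/(2*(1 + 1/2)) = -186/(2*(1 + ½)) = -186/(2*3/2) = -186*2/(2*3) = -93*⅔ = -62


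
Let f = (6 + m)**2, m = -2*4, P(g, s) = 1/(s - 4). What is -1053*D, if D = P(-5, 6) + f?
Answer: -9477/2 ≈ -4738.5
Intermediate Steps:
P(g, s) = 1/(-4 + s)
m = -8
f = 4 (f = (6 - 8)**2 = (-2)**2 = 4)
D = 9/2 (D = 1/(-4 + 6) + 4 = 1/2 + 4 = 9/2 ≈ 4.5000)
-1053*D = -1053*9/2 = -9477/2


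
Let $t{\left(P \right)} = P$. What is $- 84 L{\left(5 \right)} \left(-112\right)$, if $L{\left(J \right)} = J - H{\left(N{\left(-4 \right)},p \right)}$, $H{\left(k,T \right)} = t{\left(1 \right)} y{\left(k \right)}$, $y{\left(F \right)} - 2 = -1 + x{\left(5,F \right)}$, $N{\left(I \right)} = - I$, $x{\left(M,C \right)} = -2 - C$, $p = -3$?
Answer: $94080$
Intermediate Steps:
$y{\left(F \right)} = -1 - F$ ($y{\left(F \right)} = 2 - \left(3 + F\right) = -1 - F$)
$H{\left(k,T \right)} = -1 - k$ ($H{\left(k,T \right)} = 1 \left(-1 - k\right) = -1 - k$)
$L{\left(J \right)} = 5 + J$ ($L{\left(J \right)} = J - \left(-1 - \left(-1\right) \left(-4\right)\right) = J - \left(-1 - 4\right) = J - -5 = J + 5 = 5 + J$)
$- 84 L{\left(5 \right)} \left(-112\right) = - 84 \left(5 + 5\right) \left(-112\right) = \left(-84\right) 10 \left(-112\right) = \left(-840\right) \left(-112\right) = 94080$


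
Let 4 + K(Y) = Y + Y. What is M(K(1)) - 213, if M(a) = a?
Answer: -215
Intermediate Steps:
K(Y) = -4 + 2*Y (K(Y) = -4 + (Y + Y) = -4 + 2*Y)
M(K(1)) - 213 = (-4 + 2*1) - 213 = (-4 + 2) - 213 = -2 - 213 = -215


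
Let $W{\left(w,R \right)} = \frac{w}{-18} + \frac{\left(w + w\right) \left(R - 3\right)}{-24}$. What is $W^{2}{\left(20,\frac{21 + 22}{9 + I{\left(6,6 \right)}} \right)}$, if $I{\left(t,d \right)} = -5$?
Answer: $\frac{255025}{1296} \approx 196.78$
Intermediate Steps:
$W{\left(w,R \right)} = - \frac{w}{18} - \frac{w \left(-3 + R\right)}{12}$ ($W{\left(w,R \right)} = w \left(- \frac{1}{18}\right) + 2 w \left(-3 + R\right) \left(- \frac{1}{24}\right) = - \frac{w}{18} + 2 w \left(-3 + R\right) \left(- \frac{1}{24}\right) = - \frac{w}{18} - \frac{w \left(-3 + R\right)}{12}$)
$W^{2}{\left(20,\frac{21 + 22}{9 + I{\left(6,6 \right)}} \right)} = \left(\frac{1}{36} \cdot 20 \left(7 - 3 \frac{21 + 22}{9 - 5}\right)\right)^{2} = \left(\frac{1}{36} \cdot 20 \left(7 - 3 \cdot \frac{43}{4}\right)\right)^{2} = \left(\frac{1}{36} \cdot 20 \left(7 - 3 \cdot 43 \cdot \frac{1}{4}\right)\right)^{2} = \left(\frac{1}{36} \cdot 20 \left(7 - \frac{129}{4}\right)\right)^{2} = \left(\frac{1}{36} \cdot 20 \left(- \frac{101}{4}\right)\right)^{2} = \left(- \frac{505}{36}\right)^{2} = \frac{255025}{1296}$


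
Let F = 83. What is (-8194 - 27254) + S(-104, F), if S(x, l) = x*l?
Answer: -44080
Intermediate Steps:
S(x, l) = l*x
(-8194 - 27254) + S(-104, F) = (-8194 - 27254) + 83*(-104) = -35448 - 8632 = -44080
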